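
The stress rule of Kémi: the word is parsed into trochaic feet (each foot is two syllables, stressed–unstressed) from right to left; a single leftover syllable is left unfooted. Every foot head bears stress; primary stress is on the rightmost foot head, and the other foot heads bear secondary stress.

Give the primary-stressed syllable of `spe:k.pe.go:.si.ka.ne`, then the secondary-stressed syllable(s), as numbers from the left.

primary 5, secondary 1, 3

Parse right to left into trochaic (ˈσσ) feet: (ˈspe:k.pe) (ˈgo:.si) (ˈka.ne).
Foot heads (stressed positions): 1, 3, 5.
End Rule Rightmost: primary stress on the rightmost head = syllable 5.
Secondary stress on 1, 3: ˌspe:k.pe.ˌgo:.si.ˈka.ne.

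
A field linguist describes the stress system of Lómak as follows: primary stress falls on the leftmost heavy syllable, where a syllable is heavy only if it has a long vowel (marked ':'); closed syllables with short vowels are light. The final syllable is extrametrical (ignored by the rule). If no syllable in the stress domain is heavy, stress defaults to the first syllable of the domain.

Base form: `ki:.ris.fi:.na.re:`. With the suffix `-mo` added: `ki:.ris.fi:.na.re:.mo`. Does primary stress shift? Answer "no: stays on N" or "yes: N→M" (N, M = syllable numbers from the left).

no: stays on 1

Base `ki:.ris.fi:.na.re:` (5 syllables):
  The final syllable (5, re:) is extrametrical; the stress domain is syllables 1–4.
  Weights: 1 ki: H, 2 ris L, 3 fi: H, 4 na L.
  Heavy syllables in the domain: 1, 3. The leftmost is syllable 1 (ki:).
  → primary stress on syllable 1.
Suffixed `ki:.ris.fi:.na.re:.mo` (6 syllables):
  The final syllable (6, mo) is extrametrical; the stress domain is syllables 1–5.
  Weights: 1 ki: H, 2 ris L, 3 fi: H, 4 na L, 5 re: H.
  Heavy syllables in the domain: 1, 3, 5. The leftmost is syllable 1 (ki:).
  → primary stress on syllable 1.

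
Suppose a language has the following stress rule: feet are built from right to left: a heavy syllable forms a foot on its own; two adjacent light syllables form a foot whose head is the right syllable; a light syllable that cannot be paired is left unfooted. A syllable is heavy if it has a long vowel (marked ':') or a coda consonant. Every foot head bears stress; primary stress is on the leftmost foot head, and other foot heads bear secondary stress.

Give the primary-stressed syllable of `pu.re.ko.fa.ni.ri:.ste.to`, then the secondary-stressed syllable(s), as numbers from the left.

Weights: 1 pu L, 2 re L, 3 ko L, 4 fa L, 5 ni L, 6 ri: H, 7 ste L, 8 to L.
Parse right to left (heavy = foot alone; LL = one foot; stranded L unfooted): pu (re.ˈko) (fa.ˈni) (ˈri:) (ste.ˈto).
Foot heads: 3, 5, 6, 8.
Primary stress on the leftmost head = syllable 3.
Secondary stress on 5, 6, 8: pu.re.ˈko.fa.ˌni.ˌri:.ste.ˌto.

primary 3, secondary 5, 6, 8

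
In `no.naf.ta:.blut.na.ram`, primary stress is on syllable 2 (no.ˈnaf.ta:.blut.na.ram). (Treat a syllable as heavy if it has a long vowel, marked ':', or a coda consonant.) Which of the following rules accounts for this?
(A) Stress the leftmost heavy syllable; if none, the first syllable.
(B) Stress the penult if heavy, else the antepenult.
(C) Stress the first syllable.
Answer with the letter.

Rule A → syllable 2 ✓.
Rule B → syllable 4 (observed: 2).
Rule C → syllable 1 (observed: 2).

A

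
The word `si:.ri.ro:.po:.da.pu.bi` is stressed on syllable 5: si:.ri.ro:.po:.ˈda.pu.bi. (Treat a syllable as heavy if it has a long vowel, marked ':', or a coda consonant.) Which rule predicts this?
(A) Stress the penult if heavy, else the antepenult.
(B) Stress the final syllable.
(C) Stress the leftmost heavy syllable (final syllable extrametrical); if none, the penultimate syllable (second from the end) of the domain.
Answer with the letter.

Rule A → syllable 5 ✓.
Rule B → syllable 7 (observed: 5).
Rule C → syllable 1 (observed: 5).

A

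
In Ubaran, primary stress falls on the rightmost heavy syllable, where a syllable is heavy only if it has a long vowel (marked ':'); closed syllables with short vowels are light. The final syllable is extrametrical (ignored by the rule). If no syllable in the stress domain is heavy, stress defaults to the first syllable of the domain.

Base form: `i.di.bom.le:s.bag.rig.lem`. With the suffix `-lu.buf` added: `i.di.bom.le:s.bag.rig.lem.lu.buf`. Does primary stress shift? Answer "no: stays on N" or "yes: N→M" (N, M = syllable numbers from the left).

no: stays on 4

Base `i.di.bom.le:s.bag.rig.lem` (7 syllables):
  The final syllable (7, lem) is extrametrical; the stress domain is syllables 1–6.
  Weights: 1 i L, 2 di L, 3 bom L, 4 le:s H, 5 bag L, 6 rig L.
  Heavy syllables in the domain: 4. The rightmost is syllable 4 (le:s).
  → primary stress on syllable 4.
Suffixed `i.di.bom.le:s.bag.rig.lem.lu.buf` (9 syllables):
  The final syllable (9, buf) is extrametrical; the stress domain is syllables 1–8.
  Weights: 1 i L, 2 di L, 3 bom L, 4 le:s H, 5 bag L, 6 rig L, 7 lem L, 8 lu L.
  Heavy syllables in the domain: 4. The rightmost is syllable 4 (le:s).
  → primary stress on syllable 4.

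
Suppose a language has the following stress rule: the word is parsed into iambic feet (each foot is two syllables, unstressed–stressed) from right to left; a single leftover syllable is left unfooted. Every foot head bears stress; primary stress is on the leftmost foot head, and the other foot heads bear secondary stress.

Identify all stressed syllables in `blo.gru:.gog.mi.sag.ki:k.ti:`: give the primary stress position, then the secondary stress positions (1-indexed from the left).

Parse right to left into iambic (σˈσ) feet: blo (gru:.ˈgog) (mi.ˈsag) (ki:k.ˈti:). Syllable 1 is left unfooted.
Foot heads (stressed positions): 3, 5, 7.
End Rule Leftmost: primary stress on the leftmost head = syllable 3.
Secondary stress on 5, 7: blo.gru:.ˈgog.mi.ˌsag.ki:k.ˌti:.

primary 3, secondary 5, 7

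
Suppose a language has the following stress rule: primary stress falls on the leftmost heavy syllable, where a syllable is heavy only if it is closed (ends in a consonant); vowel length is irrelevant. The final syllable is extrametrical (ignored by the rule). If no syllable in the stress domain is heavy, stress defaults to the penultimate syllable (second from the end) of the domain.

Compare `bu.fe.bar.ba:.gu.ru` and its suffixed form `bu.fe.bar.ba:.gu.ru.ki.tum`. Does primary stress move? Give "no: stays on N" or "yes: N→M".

no: stays on 3

Base `bu.fe.bar.ba:.gu.ru` (6 syllables):
  The final syllable (6, ru) is extrametrical; the stress domain is syllables 1–5.
  Weights: 1 bu L, 2 fe L, 3 bar H, 4 ba: L, 5 gu L.
  Heavy syllables in the domain: 3. The leftmost is syllable 3 (bar).
  → primary stress on syllable 3.
Suffixed `bu.fe.bar.ba:.gu.ru.ki.tum` (8 syllables):
  The final syllable (8, tum) is extrametrical; the stress domain is syllables 1–7.
  Weights: 1 bu L, 2 fe L, 3 bar H, 4 ba: L, 5 gu L, 6 ru L, 7 ki L.
  Heavy syllables in the domain: 3. The leftmost is syllable 3 (bar).
  → primary stress on syllable 3.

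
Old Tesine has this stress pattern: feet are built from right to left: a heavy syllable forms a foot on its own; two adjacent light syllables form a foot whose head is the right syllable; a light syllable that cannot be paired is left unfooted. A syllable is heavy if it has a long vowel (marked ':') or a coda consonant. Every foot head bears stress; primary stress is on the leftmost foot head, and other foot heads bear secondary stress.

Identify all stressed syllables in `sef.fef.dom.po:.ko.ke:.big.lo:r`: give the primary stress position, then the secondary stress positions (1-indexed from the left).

primary 1, secondary 2, 3, 4, 6, 7, 8

Weights: 1 sef H, 2 fef H, 3 dom H, 4 po: H, 5 ko L, 6 ke: H, 7 big H, 8 lo:r H.
Parse right to left (heavy = foot alone; LL = one foot; stranded L unfooted): (ˈsef) (ˈfef) (ˈdom) (ˈpo:) ko (ˈke:) (ˈbig) (ˈlo:r).
Foot heads: 1, 2, 3, 4, 6, 7, 8.
Primary stress on the leftmost head = syllable 1.
Secondary stress on 2, 3, 4, 6, 7, 8: ˈsef.ˌfef.ˌdom.ˌpo:.ko.ˌke:.ˌbig.ˌlo:r.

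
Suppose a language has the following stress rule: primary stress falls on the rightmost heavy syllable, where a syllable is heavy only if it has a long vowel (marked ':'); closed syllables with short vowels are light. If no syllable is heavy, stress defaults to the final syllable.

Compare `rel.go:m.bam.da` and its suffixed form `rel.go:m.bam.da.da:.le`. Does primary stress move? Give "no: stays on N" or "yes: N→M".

Base `rel.go:m.bam.da` (4 syllables):
  Weights: 1 rel L, 2 go:m H, 3 bam L, 4 da L.
  Heavy syllables in the domain: 2. The rightmost is syllable 2 (go:m).
  → primary stress on syllable 2.
Suffixed `rel.go:m.bam.da.da:.le` (6 syllables):
  Weights: 1 rel L, 2 go:m H, 3 bam L, 4 da L, 5 da: H, 6 le L.
  Heavy syllables in the domain: 2, 5. The rightmost is syllable 5 (da:).
  → primary stress on syllable 5.

yes: 2→5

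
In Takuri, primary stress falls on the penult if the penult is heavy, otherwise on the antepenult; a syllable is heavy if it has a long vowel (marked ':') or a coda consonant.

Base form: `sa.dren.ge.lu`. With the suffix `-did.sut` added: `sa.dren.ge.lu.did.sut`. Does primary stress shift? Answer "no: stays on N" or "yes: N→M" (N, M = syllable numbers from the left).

Base `sa.dren.ge.lu` (4 syllables):
  Weights: 2 dren H, 3 ge L, 4 lu L.
  The penult (syllable 3, ge) is light, so stress falls on the antepenult (syllable 2, dren).
  → primary stress on syllable 2.
Suffixed `sa.dren.ge.lu.did.sut` (6 syllables):
  Weights: 4 lu L, 5 did H, 6 sut H.
  The penult (syllable 5, did) is heavy, so it takes stress.
  → primary stress on syllable 5.

yes: 2→5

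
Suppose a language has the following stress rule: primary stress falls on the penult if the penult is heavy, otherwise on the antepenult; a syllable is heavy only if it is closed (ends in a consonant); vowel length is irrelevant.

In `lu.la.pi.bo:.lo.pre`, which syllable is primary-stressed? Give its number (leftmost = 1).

Weights: 4 bo: L, 5 lo L, 6 pre L.
The penult (syllable 5, lo) is light, so stress falls on the antepenult (syllable 4, bo:).
Primary stress: syllable 4 → lu.la.pi.ˈbo:.lo.pre.

4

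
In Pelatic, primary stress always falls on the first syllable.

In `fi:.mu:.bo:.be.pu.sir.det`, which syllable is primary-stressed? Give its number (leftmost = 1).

The word has 7 syllables; the first syllable is syllable 1 (fi:).
Primary stress: syllable 1 → ˈfi:.mu:.bo:.be.pu.sir.det.

1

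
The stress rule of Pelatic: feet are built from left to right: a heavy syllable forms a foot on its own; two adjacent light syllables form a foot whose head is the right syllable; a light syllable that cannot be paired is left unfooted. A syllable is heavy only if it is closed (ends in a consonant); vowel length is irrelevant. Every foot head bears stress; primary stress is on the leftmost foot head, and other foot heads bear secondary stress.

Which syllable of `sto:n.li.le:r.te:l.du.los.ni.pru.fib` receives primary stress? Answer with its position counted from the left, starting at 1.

Weights: 1 sto:n H, 2 li L, 3 le:r H, 4 te:l H, 5 du L, 6 los H, 7 ni L, 8 pru L, 9 fib H.
Parse left to right (heavy = foot alone; LL = one foot; stranded L unfooted): (ˈsto:n) li (ˈle:r) (ˈte:l) du (ˈlos) (ni.ˈpru) (ˈfib).
Foot heads: 1, 3, 4, 6, 8, 9.
Primary stress on the leftmost head = syllable 1.
Primary stress: syllable 1 → ˈsto:n.li.le:r.te:l.du.los.ni.pru.fib.

1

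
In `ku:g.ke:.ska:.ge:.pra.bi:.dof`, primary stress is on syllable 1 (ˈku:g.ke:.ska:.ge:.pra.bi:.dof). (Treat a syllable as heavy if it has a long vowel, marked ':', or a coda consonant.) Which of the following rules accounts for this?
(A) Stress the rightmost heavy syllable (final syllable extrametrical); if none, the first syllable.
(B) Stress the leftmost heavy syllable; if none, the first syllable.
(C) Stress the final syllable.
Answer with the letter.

B

Rule A → syllable 6 (observed: 1).
Rule B → syllable 1 ✓.
Rule C → syllable 7 (observed: 1).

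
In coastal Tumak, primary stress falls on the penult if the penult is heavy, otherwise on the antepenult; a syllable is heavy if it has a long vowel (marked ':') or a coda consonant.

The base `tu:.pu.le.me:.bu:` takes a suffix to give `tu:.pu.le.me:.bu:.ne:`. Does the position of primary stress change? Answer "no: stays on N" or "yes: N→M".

Base `tu:.pu.le.me:.bu:` (5 syllables):
  Weights: 3 le L, 4 me: H, 5 bu: H.
  The penult (syllable 4, me:) is heavy, so it takes stress.
  → primary stress on syllable 4.
Suffixed `tu:.pu.le.me:.bu:.ne:` (6 syllables):
  Weights: 4 me: H, 5 bu: H, 6 ne: H.
  The penult (syllable 5, bu:) is heavy, so it takes stress.
  → primary stress on syllable 5.

yes: 4→5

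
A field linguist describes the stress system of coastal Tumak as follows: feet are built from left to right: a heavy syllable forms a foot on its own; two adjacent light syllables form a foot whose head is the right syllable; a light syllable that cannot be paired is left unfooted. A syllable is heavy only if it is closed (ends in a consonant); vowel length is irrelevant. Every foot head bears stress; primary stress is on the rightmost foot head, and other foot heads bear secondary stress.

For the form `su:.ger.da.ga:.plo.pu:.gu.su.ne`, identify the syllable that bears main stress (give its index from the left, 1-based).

8

Weights: 1 su: L, 2 ger H, 3 da L, 4 ga: L, 5 plo L, 6 pu: L, 7 gu L, 8 su L, 9 ne L.
Parse left to right (heavy = foot alone; LL = one foot; stranded L unfooted): su: (ˈger) (da.ˈga:) (plo.ˈpu:) (gu.ˈsu) ne.
Foot heads: 2, 4, 6, 8.
Primary stress on the rightmost head = syllable 8.
Primary stress: syllable 8 → su:.ger.da.ga:.plo.pu:.gu.ˈsu.ne.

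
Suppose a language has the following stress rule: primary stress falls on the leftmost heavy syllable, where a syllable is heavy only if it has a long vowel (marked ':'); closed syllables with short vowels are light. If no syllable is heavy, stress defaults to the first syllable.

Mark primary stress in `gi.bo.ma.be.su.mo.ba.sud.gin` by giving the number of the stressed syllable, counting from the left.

Weights: 1 gi L, 2 bo L, 3 ma L, 4 be L, 5 su L, 6 mo L, 7 ba L, 8 sud L, 9 gin L.
No heavy syllable in the domain; default to the first syllable = syllable 1.
Primary stress: syllable 1 → ˈgi.bo.ma.be.su.mo.ba.sud.gin.

1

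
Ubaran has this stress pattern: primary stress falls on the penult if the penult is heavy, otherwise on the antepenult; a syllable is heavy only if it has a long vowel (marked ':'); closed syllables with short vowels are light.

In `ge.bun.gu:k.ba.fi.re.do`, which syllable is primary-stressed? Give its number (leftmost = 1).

Weights: 5 fi L, 6 re L, 7 do L.
The penult (syllable 6, re) is light, so stress falls on the antepenult (syllable 5, fi).
Primary stress: syllable 5 → ge.bun.gu:k.ba.ˈfi.re.do.

5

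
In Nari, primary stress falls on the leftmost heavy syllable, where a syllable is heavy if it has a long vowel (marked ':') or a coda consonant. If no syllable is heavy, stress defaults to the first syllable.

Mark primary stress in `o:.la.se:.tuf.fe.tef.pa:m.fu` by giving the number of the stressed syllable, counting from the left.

Weights: 1 o: H, 2 la L, 3 se: H, 4 tuf H, 5 fe L, 6 tef H, 7 pa:m H, 8 fu L.
Heavy syllables in the domain: 1, 3, 4, 6, 7. The leftmost is syllable 1 (o:).
Primary stress: syllable 1 → ˈo:.la.se:.tuf.fe.tef.pa:m.fu.

1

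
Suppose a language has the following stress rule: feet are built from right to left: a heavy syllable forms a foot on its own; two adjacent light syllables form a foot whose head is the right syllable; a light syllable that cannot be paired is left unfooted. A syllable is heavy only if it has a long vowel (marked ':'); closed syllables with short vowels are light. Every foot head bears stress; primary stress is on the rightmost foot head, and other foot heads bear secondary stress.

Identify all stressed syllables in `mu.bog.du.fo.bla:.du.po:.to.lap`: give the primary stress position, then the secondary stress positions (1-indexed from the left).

Weights: 1 mu L, 2 bog L, 3 du L, 4 fo L, 5 bla: H, 6 du L, 7 po: H, 8 to L, 9 lap L.
Parse right to left (heavy = foot alone; LL = one foot; stranded L unfooted): (mu.ˈbog) (du.ˈfo) (ˈbla:) du (ˈpo:) (to.ˈlap).
Foot heads: 2, 4, 5, 7, 9.
Primary stress on the rightmost head = syllable 9.
Secondary stress on 2, 4, 5, 7: mu.ˌbog.du.ˌfo.ˌbla:.du.ˌpo:.to.ˈlap.

primary 9, secondary 2, 4, 5, 7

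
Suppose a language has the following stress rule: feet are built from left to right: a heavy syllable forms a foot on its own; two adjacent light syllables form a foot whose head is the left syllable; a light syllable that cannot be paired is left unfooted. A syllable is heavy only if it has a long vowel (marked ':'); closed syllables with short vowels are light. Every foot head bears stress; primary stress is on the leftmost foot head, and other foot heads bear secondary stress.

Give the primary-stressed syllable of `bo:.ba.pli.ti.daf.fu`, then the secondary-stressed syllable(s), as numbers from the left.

Weights: 1 bo: H, 2 ba L, 3 pli L, 4 ti L, 5 daf L, 6 fu L.
Parse left to right (heavy = foot alone; LL = one foot; stranded L unfooted): (ˈbo:) (ˈba.pli) (ˈti.daf) fu.
Foot heads: 1, 2, 4.
Primary stress on the leftmost head = syllable 1.
Secondary stress on 2, 4: ˈbo:.ˌba.pli.ˌti.daf.fu.

primary 1, secondary 2, 4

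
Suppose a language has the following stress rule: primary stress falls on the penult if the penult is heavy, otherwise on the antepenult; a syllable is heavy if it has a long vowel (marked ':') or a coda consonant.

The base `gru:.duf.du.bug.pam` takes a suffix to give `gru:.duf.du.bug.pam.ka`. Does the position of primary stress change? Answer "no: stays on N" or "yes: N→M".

yes: 4→5

Base `gru:.duf.du.bug.pam` (5 syllables):
  Weights: 3 du L, 4 bug H, 5 pam H.
  The penult (syllable 4, bug) is heavy, so it takes stress.
  → primary stress on syllable 4.
Suffixed `gru:.duf.du.bug.pam.ka` (6 syllables):
  Weights: 4 bug H, 5 pam H, 6 ka L.
  The penult (syllable 5, pam) is heavy, so it takes stress.
  → primary stress on syllable 5.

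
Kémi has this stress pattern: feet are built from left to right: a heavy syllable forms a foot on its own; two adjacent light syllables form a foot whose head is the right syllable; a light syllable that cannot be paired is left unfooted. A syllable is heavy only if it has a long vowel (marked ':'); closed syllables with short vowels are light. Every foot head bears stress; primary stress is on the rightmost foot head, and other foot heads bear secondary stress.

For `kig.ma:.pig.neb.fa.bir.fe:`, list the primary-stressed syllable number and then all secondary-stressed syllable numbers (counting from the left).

primary 7, secondary 2, 4, 6

Weights: 1 kig L, 2 ma: H, 3 pig L, 4 neb L, 5 fa L, 6 bir L, 7 fe: H.
Parse left to right (heavy = foot alone; LL = one foot; stranded L unfooted): kig (ˈma:) (pig.ˈneb) (fa.ˈbir) (ˈfe:).
Foot heads: 2, 4, 6, 7.
Primary stress on the rightmost head = syllable 7.
Secondary stress on 2, 4, 6: kig.ˌma:.pig.ˌneb.fa.ˌbir.ˈfe:.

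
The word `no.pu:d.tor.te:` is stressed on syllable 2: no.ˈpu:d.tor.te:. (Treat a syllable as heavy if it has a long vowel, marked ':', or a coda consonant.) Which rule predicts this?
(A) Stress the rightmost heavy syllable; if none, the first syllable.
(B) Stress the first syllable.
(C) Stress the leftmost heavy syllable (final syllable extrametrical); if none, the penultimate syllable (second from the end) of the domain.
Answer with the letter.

Rule A → syllable 4 (observed: 2).
Rule B → syllable 1 (observed: 2).
Rule C → syllable 2 ✓.

C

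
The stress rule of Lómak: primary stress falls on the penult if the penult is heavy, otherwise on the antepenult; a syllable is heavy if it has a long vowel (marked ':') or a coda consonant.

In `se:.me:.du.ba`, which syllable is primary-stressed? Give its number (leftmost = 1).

Weights: 2 me: H, 3 du L, 4 ba L.
The penult (syllable 3, du) is light, so stress falls on the antepenult (syllable 2, me:).
Primary stress: syllable 2 → se:.ˈme:.du.ba.

2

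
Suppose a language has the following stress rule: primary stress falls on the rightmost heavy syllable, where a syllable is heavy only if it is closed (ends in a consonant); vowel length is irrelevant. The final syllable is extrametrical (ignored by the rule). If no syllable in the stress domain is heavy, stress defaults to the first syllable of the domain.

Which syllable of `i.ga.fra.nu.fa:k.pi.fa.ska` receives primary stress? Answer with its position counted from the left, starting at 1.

5

The final syllable (8, ska) is extrametrical; the stress domain is syllables 1–7.
Weights: 1 i L, 2 ga L, 3 fra L, 4 nu L, 5 fa:k H, 6 pi L, 7 fa L.
Heavy syllables in the domain: 5. The rightmost is syllable 5 (fa:k).
Primary stress: syllable 5 → i.ga.fra.nu.ˈfa:k.pi.fa.ska.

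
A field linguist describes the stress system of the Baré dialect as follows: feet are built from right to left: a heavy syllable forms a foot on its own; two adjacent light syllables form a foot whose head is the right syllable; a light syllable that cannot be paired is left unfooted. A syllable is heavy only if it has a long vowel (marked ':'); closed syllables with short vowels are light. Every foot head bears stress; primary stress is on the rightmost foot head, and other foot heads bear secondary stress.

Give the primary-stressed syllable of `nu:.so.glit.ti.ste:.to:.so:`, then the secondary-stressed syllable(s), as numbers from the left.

Weights: 1 nu: H, 2 so L, 3 glit L, 4 ti L, 5 ste: H, 6 to: H, 7 so: H.
Parse right to left (heavy = foot alone; LL = one foot; stranded L unfooted): (ˈnu:) so (glit.ˈti) (ˈste:) (ˈto:) (ˈso:).
Foot heads: 1, 4, 5, 6, 7.
Primary stress on the rightmost head = syllable 7.
Secondary stress on 1, 4, 5, 6: ˌnu:.so.glit.ˌti.ˌste:.ˌto:.ˈso:.

primary 7, secondary 1, 4, 5, 6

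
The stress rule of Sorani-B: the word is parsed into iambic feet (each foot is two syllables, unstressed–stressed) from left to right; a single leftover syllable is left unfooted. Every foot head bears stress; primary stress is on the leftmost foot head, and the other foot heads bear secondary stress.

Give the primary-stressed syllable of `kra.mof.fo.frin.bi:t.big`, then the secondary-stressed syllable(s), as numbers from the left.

Parse left to right into iambic (σˈσ) feet: (kra.ˈmof) (fo.ˈfrin) (bi:t.ˈbig).
Foot heads (stressed positions): 2, 4, 6.
End Rule Leftmost: primary stress on the leftmost head = syllable 2.
Secondary stress on 4, 6: kra.ˈmof.fo.ˌfrin.bi:t.ˌbig.

primary 2, secondary 4, 6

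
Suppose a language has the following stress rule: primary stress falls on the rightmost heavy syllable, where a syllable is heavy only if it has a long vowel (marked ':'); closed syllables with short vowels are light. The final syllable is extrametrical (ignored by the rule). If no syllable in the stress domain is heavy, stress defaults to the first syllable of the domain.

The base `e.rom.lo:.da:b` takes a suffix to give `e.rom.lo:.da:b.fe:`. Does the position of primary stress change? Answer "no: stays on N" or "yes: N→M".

Base `e.rom.lo:.da:b` (4 syllables):
  The final syllable (4, da:b) is extrametrical; the stress domain is syllables 1–3.
  Weights: 1 e L, 2 rom L, 3 lo: H.
  Heavy syllables in the domain: 3. The rightmost is syllable 3 (lo:).
  → primary stress on syllable 3.
Suffixed `e.rom.lo:.da:b.fe:` (5 syllables):
  The final syllable (5, fe:) is extrametrical; the stress domain is syllables 1–4.
  Weights: 1 e L, 2 rom L, 3 lo: H, 4 da:b H.
  Heavy syllables in the domain: 3, 4. The rightmost is syllable 4 (da:b).
  → primary stress on syllable 4.

yes: 3→4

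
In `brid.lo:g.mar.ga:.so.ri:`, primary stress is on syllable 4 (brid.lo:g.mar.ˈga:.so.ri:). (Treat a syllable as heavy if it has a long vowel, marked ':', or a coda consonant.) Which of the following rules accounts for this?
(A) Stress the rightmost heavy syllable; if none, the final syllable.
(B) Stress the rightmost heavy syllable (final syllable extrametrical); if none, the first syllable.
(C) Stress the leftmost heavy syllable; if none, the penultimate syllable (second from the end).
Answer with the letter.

B

Rule A → syllable 6 (observed: 4).
Rule B → syllable 4 ✓.
Rule C → syllable 1 (observed: 4).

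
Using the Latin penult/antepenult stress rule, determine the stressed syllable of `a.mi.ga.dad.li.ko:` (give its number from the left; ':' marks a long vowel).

4

Classical Latin: stress the penult if heavy (long vowel or closed), else the antepenult.
Weights: 4 dad H, 5 li L, 6 ko: H.
The penult (syllable 5, li) is light, so stress falls on the antepenult (syllable 4, dad).
Stress on syllable 4: a.mi.ga.ˈdad.li.ko:.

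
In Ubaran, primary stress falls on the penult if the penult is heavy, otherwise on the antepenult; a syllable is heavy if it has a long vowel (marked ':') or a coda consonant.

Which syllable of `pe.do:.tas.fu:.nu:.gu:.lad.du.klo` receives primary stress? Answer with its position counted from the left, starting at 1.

Weights: 7 lad H, 8 du L, 9 klo L.
The penult (syllable 8, du) is light, so stress falls on the antepenult (syllable 7, lad).
Primary stress: syllable 7 → pe.do:.tas.fu:.nu:.gu:.ˈlad.du.klo.

7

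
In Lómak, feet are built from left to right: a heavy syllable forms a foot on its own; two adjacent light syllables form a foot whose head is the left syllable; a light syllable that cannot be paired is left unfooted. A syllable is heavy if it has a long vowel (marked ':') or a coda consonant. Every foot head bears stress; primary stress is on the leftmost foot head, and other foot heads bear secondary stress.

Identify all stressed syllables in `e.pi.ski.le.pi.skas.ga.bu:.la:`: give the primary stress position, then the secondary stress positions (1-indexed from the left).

Weights: 1 e L, 2 pi L, 3 ski L, 4 le L, 5 pi L, 6 skas H, 7 ga L, 8 bu: H, 9 la: H.
Parse left to right (heavy = foot alone; LL = one foot; stranded L unfooted): (ˈe.pi) (ˈski.le) pi (ˈskas) ga (ˈbu:) (ˈla:).
Foot heads: 1, 3, 6, 8, 9.
Primary stress on the leftmost head = syllable 1.
Secondary stress on 3, 6, 8, 9: ˈe.pi.ˌski.le.pi.ˌskas.ga.ˌbu:.ˌla:.

primary 1, secondary 3, 6, 8, 9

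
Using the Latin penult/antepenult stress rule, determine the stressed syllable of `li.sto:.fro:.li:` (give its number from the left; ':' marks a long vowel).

Classical Latin: stress the penult if heavy (long vowel or closed), else the antepenult.
Weights: 2 sto: H, 3 fro: H, 4 li: H.
The penult (syllable 3, fro:) is heavy, so it takes stress.
Stress on syllable 3: li.sto:.ˈfro:.li:.

3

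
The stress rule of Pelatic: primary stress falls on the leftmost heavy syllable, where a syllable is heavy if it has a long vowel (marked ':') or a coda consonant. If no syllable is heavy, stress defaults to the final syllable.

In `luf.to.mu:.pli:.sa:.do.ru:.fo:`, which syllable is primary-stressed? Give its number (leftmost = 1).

1

Weights: 1 luf H, 2 to L, 3 mu: H, 4 pli: H, 5 sa: H, 6 do L, 7 ru: H, 8 fo: H.
Heavy syllables in the domain: 1, 3, 4, 5, 7, 8. The leftmost is syllable 1 (luf).
Primary stress: syllable 1 → ˈluf.to.mu:.pli:.sa:.do.ru:.fo:.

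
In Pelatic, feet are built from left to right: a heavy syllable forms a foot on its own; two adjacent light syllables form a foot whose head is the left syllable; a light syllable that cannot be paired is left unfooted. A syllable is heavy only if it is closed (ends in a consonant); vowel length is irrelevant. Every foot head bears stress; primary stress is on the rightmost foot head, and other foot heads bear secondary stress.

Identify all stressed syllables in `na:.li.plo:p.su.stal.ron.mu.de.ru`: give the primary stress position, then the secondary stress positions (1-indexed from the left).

Weights: 1 na: L, 2 li L, 3 plo:p H, 4 su L, 5 stal H, 6 ron H, 7 mu L, 8 de L, 9 ru L.
Parse left to right (heavy = foot alone; LL = one foot; stranded L unfooted): (ˈna:.li) (ˈplo:p) su (ˈstal) (ˈron) (ˈmu.de) ru.
Foot heads: 1, 3, 5, 6, 7.
Primary stress on the rightmost head = syllable 7.
Secondary stress on 1, 3, 5, 6: ˌna:.li.ˌplo:p.su.ˌstal.ˌron.ˈmu.de.ru.

primary 7, secondary 1, 3, 5, 6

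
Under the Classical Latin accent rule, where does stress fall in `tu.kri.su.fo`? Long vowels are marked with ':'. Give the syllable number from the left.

Classical Latin: stress the penult if heavy (long vowel or closed), else the antepenult.
Weights: 2 kri L, 3 su L, 4 fo L.
The penult (syllable 3, su) is light, so stress falls on the antepenult (syllable 2, kri).
Stress on syllable 2: tu.ˈkri.su.fo.

2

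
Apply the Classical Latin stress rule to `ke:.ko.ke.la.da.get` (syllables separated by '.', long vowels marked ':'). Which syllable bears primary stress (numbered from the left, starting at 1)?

Classical Latin: stress the penult if heavy (long vowel or closed), else the antepenult.
Weights: 4 la L, 5 da L, 6 get H.
The penult (syllable 5, da) is light, so stress falls on the antepenult (syllable 4, la).
Stress on syllable 4: ke:.ko.ke.ˈla.da.get.

4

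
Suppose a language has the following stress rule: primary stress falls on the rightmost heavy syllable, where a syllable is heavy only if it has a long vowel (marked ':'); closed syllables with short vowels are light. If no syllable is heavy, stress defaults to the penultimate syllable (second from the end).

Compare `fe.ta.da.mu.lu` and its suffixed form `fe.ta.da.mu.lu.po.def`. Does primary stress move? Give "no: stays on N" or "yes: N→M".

Base `fe.ta.da.mu.lu` (5 syllables):
  Weights: 1 fe L, 2 ta L, 3 da L, 4 mu L, 5 lu L.
  No heavy syllable in the domain; default to the penultimate syllable (second from the end) = syllable 4.
  → primary stress on syllable 4.
Suffixed `fe.ta.da.mu.lu.po.def` (7 syllables):
  Weights: 1 fe L, 2 ta L, 3 da L, 4 mu L, 5 lu L, 6 po L, 7 def L.
  No heavy syllable in the domain; default to the penultimate syllable (second from the end) = syllable 6.
  → primary stress on syllable 6.

yes: 4→6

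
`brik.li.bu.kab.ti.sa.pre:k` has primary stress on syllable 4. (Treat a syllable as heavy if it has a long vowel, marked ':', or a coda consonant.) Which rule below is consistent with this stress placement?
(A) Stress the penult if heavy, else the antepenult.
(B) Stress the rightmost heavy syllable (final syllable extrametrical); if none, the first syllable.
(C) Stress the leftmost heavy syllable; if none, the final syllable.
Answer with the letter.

Rule A → syllable 5 (observed: 4).
Rule B → syllable 4 ✓.
Rule C → syllable 1 (observed: 4).

B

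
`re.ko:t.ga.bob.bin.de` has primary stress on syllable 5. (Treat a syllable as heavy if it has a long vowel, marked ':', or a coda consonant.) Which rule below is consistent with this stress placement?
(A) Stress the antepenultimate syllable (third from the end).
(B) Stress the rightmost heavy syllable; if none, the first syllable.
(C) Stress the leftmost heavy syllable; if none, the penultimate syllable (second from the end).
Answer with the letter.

B

Rule A → syllable 4 (observed: 5).
Rule B → syllable 5 ✓.
Rule C → syllable 2 (observed: 5).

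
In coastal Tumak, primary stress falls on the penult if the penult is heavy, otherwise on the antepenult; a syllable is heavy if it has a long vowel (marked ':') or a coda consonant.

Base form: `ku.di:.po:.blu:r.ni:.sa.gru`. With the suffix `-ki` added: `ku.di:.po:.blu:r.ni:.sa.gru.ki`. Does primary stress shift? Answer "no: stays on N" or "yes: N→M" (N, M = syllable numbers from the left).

yes: 5→6

Base `ku.di:.po:.blu:r.ni:.sa.gru` (7 syllables):
  Weights: 5 ni: H, 6 sa L, 7 gru L.
  The penult (syllable 6, sa) is light, so stress falls on the antepenult (syllable 5, ni:).
  → primary stress on syllable 5.
Suffixed `ku.di:.po:.blu:r.ni:.sa.gru.ki` (8 syllables):
  Weights: 6 sa L, 7 gru L, 8 ki L.
  The penult (syllable 7, gru) is light, so stress falls on the antepenult (syllable 6, sa).
  → primary stress on syllable 6.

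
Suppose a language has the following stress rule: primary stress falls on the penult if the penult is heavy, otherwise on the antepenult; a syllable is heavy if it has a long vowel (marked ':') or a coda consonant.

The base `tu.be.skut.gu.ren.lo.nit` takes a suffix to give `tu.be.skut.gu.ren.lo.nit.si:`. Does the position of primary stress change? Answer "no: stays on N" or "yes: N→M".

Base `tu.be.skut.gu.ren.lo.nit` (7 syllables):
  Weights: 5 ren H, 6 lo L, 7 nit H.
  The penult (syllable 6, lo) is light, so stress falls on the antepenult (syllable 5, ren).
  → primary stress on syllable 5.
Suffixed `tu.be.skut.gu.ren.lo.nit.si:` (8 syllables):
  Weights: 6 lo L, 7 nit H, 8 si: H.
  The penult (syllable 7, nit) is heavy, so it takes stress.
  → primary stress on syllable 7.

yes: 5→7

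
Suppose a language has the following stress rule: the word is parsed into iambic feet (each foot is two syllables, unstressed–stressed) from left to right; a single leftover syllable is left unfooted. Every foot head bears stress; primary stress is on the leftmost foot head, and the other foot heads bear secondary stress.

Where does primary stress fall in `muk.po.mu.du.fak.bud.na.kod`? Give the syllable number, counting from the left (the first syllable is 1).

Parse left to right into iambic (σˈσ) feet: (muk.ˈpo) (mu.ˈdu) (fak.ˈbud) (na.ˈkod).
Foot heads (stressed positions): 2, 4, 6, 8.
End Rule Leftmost: primary stress on the leftmost head = syllable 2.
Primary stress: syllable 2 → muk.ˈpo.mu.du.fak.bud.na.kod.

2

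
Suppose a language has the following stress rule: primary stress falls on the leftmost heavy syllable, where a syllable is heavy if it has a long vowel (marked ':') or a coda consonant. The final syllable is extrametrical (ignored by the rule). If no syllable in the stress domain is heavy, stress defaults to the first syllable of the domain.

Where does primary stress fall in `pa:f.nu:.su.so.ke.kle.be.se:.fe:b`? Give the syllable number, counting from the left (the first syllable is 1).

1

The final syllable (9, fe:b) is extrametrical; the stress domain is syllables 1–8.
Weights: 1 pa:f H, 2 nu: H, 3 su L, 4 so L, 5 ke L, 6 kle L, 7 be L, 8 se: H.
Heavy syllables in the domain: 1, 2, 8. The leftmost is syllable 1 (pa:f).
Primary stress: syllable 1 → ˈpa:f.nu:.su.so.ke.kle.be.se:.fe:b.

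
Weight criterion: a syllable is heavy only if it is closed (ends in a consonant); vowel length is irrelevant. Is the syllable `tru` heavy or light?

light

`tru`: short vowel, open (no coda). Open (no coda) → light.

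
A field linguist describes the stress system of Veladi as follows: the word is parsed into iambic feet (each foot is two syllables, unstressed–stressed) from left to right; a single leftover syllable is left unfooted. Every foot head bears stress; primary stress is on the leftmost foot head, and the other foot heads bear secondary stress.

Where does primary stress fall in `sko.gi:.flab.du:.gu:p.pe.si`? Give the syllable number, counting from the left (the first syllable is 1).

Parse left to right into iambic (σˈσ) feet: (sko.ˈgi:) (flab.ˈdu:) (gu:p.ˈpe) si. Syllable 7 is left unfooted.
Foot heads (stressed positions): 2, 4, 6.
End Rule Leftmost: primary stress on the leftmost head = syllable 2.
Primary stress: syllable 2 → sko.ˈgi:.flab.du:.gu:p.pe.si.

2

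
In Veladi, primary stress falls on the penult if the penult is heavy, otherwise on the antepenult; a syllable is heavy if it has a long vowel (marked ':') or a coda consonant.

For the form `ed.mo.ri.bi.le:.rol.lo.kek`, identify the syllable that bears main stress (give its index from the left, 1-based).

Weights: 6 rol H, 7 lo L, 8 kek H.
The penult (syllable 7, lo) is light, so stress falls on the antepenult (syllable 6, rol).
Primary stress: syllable 6 → ed.mo.ri.bi.le:.ˈrol.lo.kek.

6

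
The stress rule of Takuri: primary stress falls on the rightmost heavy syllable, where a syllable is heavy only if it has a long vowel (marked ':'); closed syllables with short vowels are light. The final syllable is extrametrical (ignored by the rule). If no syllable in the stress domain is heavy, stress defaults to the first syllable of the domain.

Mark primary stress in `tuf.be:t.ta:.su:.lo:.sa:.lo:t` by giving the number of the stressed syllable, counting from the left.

The final syllable (7, lo:t) is extrametrical; the stress domain is syllables 1–6.
Weights: 1 tuf L, 2 be:t H, 3 ta: H, 4 su: H, 5 lo: H, 6 sa: H.
Heavy syllables in the domain: 2, 3, 4, 5, 6. The rightmost is syllable 6 (sa:).
Primary stress: syllable 6 → tuf.be:t.ta:.su:.lo:.ˈsa:.lo:t.

6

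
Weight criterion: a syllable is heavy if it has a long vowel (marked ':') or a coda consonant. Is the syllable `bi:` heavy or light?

heavy

`bi:`: long vowel, open (no coda). Long vowel → heavy.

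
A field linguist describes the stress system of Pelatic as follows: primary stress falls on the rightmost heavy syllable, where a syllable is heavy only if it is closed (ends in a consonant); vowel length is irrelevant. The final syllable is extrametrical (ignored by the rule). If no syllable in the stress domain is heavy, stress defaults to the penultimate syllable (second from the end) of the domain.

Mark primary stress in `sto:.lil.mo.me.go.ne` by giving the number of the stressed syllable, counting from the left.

2

The final syllable (6, ne) is extrametrical; the stress domain is syllables 1–5.
Weights: 1 sto: L, 2 lil H, 3 mo L, 4 me L, 5 go L.
Heavy syllables in the domain: 2. The rightmost is syllable 2 (lil).
Primary stress: syllable 2 → sto:.ˈlil.mo.me.go.ne.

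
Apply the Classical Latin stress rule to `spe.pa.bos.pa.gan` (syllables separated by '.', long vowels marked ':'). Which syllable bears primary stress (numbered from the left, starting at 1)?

3

Classical Latin: stress the penult if heavy (long vowel or closed), else the antepenult.
Weights: 3 bos H, 4 pa L, 5 gan H.
The penult (syllable 4, pa) is light, so stress falls on the antepenult (syllable 3, bos).
Stress on syllable 3: spe.pa.ˈbos.pa.gan.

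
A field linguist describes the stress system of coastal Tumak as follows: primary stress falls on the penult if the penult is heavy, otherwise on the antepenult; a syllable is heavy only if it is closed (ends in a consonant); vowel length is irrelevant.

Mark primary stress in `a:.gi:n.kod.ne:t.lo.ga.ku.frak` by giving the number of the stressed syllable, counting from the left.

6

Weights: 6 ga L, 7 ku L, 8 frak H.
The penult (syllable 7, ku) is light, so stress falls on the antepenult (syllable 6, ga).
Primary stress: syllable 6 → a:.gi:n.kod.ne:t.lo.ˈga.ku.frak.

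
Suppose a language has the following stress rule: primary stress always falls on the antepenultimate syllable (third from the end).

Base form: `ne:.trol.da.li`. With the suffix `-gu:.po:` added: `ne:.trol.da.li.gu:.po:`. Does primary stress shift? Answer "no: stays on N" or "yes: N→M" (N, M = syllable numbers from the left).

yes: 2→4

Base `ne:.trol.da.li` (4 syllables):
  The word has 4 syllables; the antepenultimate syllable (third from the end) is syllable 2 (trol).
  → primary stress on syllable 2.
Suffixed `ne:.trol.da.li.gu:.po:` (6 syllables):
  The word has 6 syllables; the antepenultimate syllable (third from the end) is syllable 4 (li).
  → primary stress on syllable 4.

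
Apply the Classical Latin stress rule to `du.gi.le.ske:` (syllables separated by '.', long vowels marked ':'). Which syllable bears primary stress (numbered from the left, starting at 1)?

Classical Latin: stress the penult if heavy (long vowel or closed), else the antepenult.
Weights: 2 gi L, 3 le L, 4 ske: H.
The penult (syllable 3, le) is light, so stress falls on the antepenult (syllable 2, gi).
Stress on syllable 2: du.ˈgi.le.ske:.

2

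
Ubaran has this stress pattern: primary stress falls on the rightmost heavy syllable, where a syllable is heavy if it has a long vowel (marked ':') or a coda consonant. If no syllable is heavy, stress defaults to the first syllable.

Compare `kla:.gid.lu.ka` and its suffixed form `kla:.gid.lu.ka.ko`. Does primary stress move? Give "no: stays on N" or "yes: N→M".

Base `kla:.gid.lu.ka` (4 syllables):
  Weights: 1 kla: H, 2 gid H, 3 lu L, 4 ka L.
  Heavy syllables in the domain: 1, 2. The rightmost is syllable 2 (gid).
  → primary stress on syllable 2.
Suffixed `kla:.gid.lu.ka.ko` (5 syllables):
  Weights: 1 kla: H, 2 gid H, 3 lu L, 4 ka L, 5 ko L.
  Heavy syllables in the domain: 1, 2. The rightmost is syllable 2 (gid).
  → primary stress on syllable 2.

no: stays on 2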